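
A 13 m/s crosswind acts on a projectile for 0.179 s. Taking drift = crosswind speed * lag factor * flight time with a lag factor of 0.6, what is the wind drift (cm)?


drift = v_wind * lag * t = 13 * 0.6 * 0.179 = 1.3962 m ≈ 139.6 cm

139.6 cm


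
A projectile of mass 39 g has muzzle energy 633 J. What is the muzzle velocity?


v = sqrt(2*E/m) = sqrt(2*633/0.039) = 180.2 m/s

180.2 m/s


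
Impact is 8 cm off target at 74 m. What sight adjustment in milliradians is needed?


1 mrad subtends 1 cm per 10 m of range, so adj = error_cm / (dist_m / 10) = 8 / (74/10) = 1.081 mrad

1.081 mrad


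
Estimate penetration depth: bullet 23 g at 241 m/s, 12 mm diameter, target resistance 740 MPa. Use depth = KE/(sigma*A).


A = pi*(d/2)^2 = pi*(12/2)^2 = 113.097 mm^2
E = 0.5*m*v^2 = 0.5*0.023*241^2 = 667.932 J
depth = E/(sigma*A) = 667.932 J / (740 MPa * 113.097 mm^2) = 667.932/(740 * 113.097) m = 0.00798083 m ≈ 7.981 mm

7.981 mm


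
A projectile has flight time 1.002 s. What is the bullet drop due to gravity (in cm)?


drop = 0.5*g*t^2 = 0.5*9.81*1.002^2 = 4.92464 m ≈ 492.5 cm

492.5 cm


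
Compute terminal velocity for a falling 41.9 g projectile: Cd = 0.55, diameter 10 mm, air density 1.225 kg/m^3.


A = pi*(d/2)^2 = pi*(10/2000)^2 = 7.85398e-05 m^2
vt = sqrt(2mg/(Cd*rho*A)) = sqrt(2*0.0419*9.81/(0.55 * 1.225 * 7.85398e-05)) = 124.6 m/s

124.6 m/s


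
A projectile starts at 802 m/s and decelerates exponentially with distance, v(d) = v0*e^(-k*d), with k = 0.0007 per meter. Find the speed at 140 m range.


v = v0*exp(-k*d) = 802*exp(-0.0007*140) = 727.1 m/s

727.1 m/s


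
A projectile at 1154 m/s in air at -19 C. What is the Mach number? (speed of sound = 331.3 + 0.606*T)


a = 331.3 + 0.606*(-19) = 319.786 m/s
M = v/a = 1154/319.786 = 3.609

3.609


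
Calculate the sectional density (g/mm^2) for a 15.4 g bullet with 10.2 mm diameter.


SD = m/d^2 = 15.4/10.2^2 = 0.148 g/mm^2

0.148 g/mm^2


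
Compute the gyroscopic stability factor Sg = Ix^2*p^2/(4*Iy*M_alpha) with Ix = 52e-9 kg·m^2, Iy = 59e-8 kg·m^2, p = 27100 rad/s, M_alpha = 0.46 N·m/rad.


Sg = Ix^2 * p^2 / (4 * Iy * M_alpha) = (52e-9)^2 * 27100^2 / (4 * 59e-8 * 0.46) = 1.829

1.829


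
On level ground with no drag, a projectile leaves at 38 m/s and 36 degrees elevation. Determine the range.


R = v0^2 * sin(2*theta) / g = 38^2 * sin(2*36°) / 9.81 = 140 m

140 m


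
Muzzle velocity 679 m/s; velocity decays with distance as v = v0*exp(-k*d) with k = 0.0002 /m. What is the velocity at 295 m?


v = v0*exp(-k*d) = 679*exp(-0.0002*295) = 640.1 m/s

640.1 m/s


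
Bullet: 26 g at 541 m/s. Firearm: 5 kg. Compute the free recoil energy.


v_r = m_p*v_p/m_gun = 0.026*541/5 = 2.8132 m/s, E_r = 0.5*m_gun*v_r^2 = 0.5*5*2.8132^2 = 19.79 J

19.79 J


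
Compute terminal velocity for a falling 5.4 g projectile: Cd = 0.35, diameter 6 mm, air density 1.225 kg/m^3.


A = pi*(d/2)^2 = pi*(6/2000)^2 = 2.82743e-05 m^2
vt = sqrt(2mg/(Cd*rho*A)) = sqrt(2*0.0054*9.81/(0.35 * 1.225 * 2.82743e-05)) = 93.49 m/s

93.49 m/s


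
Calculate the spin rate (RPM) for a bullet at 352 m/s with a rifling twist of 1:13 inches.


twist_m = 13*0.0254 = 0.3302 m
spin = v/twist = 352/0.3302 = 1066.021 rev/s
RPM = spin*60 = 1066.021*60 ≈ 63961 RPM

63961 RPM


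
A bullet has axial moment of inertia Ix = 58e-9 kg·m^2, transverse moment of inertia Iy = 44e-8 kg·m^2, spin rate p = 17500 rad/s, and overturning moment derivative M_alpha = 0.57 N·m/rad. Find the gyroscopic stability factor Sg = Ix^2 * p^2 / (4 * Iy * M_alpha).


Sg = Ix^2 * p^2 / (4 * Iy * M_alpha) = (58e-9)^2 * 17500^2 / (4 * 44e-8 * 0.57) = 1.027

1.027


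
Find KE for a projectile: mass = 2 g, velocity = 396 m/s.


E = 0.5*m*v^2 = 0.5*0.002*396^2 = 156.8 J

156.8 J


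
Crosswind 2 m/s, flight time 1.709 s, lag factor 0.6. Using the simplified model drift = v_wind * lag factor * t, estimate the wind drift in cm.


drift = v_wind * lag * t = 2 * 0.6 * 1.709 = 2.0508 m ≈ 205.1 cm

205.1 cm


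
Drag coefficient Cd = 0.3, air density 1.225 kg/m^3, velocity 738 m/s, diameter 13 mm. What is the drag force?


A = pi*(d/2)^2 = pi*(13/2000)^2 = 1.32732e-04 m^2
Fd = 0.5*Cd*rho*A*v^2 = 0.5*0.3*1.225*1.32732e-04*738^2 = 13.28 N

13.28 N


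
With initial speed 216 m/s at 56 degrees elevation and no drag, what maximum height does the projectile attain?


H = (v0*sin(theta))^2 / (2g) = (216*sin(56°))^2 / (2*9.81) = 1634 m

1634 m


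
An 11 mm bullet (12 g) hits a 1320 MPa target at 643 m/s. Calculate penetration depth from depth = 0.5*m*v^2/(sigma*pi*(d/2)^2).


A = pi*(d/2)^2 = pi*(11/2)^2 = 95.0332 mm^2
E = 0.5*m*v^2 = 0.5*0.012*643^2 = 2480.69 J
depth = E/(sigma*A) = 2480.69 J / (1320 MPa * 95.0332 mm^2) = 2480.69/(1320 * 95.0332) m = 0.0197753 m ≈ 19.78 mm

19.78 mm


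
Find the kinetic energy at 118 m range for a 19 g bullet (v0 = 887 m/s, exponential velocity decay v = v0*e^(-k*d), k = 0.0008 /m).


v = v0*exp(-k*d) = 887*exp(-0.0008*118) = 807.098 m/s
E = 0.5*m*v^2 = 0.5*0.019*807.098^2 = 6188 J

6188 J


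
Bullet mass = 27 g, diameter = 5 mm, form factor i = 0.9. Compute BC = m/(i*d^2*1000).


BC = m/(i*d^2*1000) = 27/(0.9 * 5^2 * 1000) = 0.0012

0.0012


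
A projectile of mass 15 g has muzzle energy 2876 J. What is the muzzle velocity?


v = sqrt(2*E/m) = sqrt(2*2876/0.015) = 619.2 m/s

619.2 m/s


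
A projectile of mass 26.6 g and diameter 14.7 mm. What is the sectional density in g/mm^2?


SD = m/d^2 = 26.6/14.7^2 = 0.1231 g/mm^2

0.1231 g/mm^2


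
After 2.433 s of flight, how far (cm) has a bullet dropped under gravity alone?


drop = 0.5*g*t^2 = 0.5*9.81*2.433^2 = 29.0351 m ≈ 2904 cm

2904 cm


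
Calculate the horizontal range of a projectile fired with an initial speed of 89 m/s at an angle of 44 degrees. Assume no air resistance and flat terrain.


R = v0^2 * sin(2*theta) / g = 89^2 * sin(2*44°) / 9.81 = 806.9 m

806.9 m


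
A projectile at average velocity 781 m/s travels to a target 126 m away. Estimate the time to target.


t = d/v = 126/781 = 0.1613 s

0.1613 s


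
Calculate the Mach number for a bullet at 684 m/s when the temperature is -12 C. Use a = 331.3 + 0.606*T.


a = 331.3 + 0.606*(-12) = 324.028 m/s
M = v/a = 684/324.028 = 2.111

2.111


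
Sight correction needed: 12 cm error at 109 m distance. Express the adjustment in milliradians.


1 mrad subtends 1 cm per 10 m of range, so adj = error_cm / (dist_m / 10) = 12 / (109/10) = 1.101 mrad

1.101 mrad


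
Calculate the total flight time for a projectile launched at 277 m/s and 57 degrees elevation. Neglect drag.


T = 2*v0*sin(theta)/g = 2*277*sin(57°)/9.81 = 47.36 s

47.36 s


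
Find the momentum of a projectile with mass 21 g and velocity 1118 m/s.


p = m*v = 0.021*1118 = 23.48 kg·m/s

23.48 kg·m/s


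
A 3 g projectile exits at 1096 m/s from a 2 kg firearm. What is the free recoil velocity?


v_recoil = m_p * v_p / m_gun = 0.003 * 1096 / 2 = 1.644 m/s

1.644 m/s


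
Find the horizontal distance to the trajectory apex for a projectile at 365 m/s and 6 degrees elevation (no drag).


R = v0^2*sin(2*theta)/g = 365^2*sin(2*6°)/9.81 = 2823.55 m
apex_dist = R/2 = 2823.55/2 = 1412 m

1412 m


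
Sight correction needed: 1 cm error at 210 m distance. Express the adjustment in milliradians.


1 mrad subtends 1 cm per 10 m of range, so adj = error_cm / (dist_m / 10) = 1 / (210/10) = 0.04762 mrad

0.04762 mrad


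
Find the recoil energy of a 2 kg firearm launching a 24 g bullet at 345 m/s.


v_r = m_p*v_p/m_gun = 0.024*345/2 = 4.14 m/s, E_r = 0.5*m_gun*v_r^2 = 0.5*2*4.14^2 = 17.14 J

17.14 J


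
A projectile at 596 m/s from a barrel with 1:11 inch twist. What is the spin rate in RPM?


twist_m = 11*0.0254 = 0.2794 m
spin = v/twist = 596/0.2794 = 2133.142 rev/s
RPM = spin*60 = 2133.142*60 ≈ 127989 RPM

127989 RPM


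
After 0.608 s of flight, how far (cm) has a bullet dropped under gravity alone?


drop = 0.5*g*t^2 = 0.5*9.81*0.608^2 = 1.8132 m ≈ 181.3 cm

181.3 cm


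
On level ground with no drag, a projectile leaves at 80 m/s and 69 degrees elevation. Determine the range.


R = v0^2 * sin(2*theta) / g = 80^2 * sin(2*69°) / 9.81 = 436.5 m

436.5 m


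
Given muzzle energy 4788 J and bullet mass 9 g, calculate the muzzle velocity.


v = sqrt(2*E/m) = sqrt(2*4788/0.009) = 1032 m/s

1032 m/s


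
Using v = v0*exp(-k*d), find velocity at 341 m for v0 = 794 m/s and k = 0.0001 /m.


v = v0*exp(-k*d) = 794*exp(-0.0001*341) = 767.4 m/s

767.4 m/s


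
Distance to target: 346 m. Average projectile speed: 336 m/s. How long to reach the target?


t = d/v = 346/336 = 1.03 s

1.03 s


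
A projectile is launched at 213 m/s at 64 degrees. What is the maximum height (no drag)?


H = (v0*sin(theta))^2 / (2g) = (213*sin(64°))^2 / (2*9.81) = 1868 m

1868 m


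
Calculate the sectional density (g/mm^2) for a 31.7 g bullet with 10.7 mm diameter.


SD = m/d^2 = 31.7/10.7^2 = 0.2769 g/mm^2

0.2769 g/mm^2


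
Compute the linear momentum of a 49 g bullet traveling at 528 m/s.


p = m*v = 0.049*528 = 25.87 kg·m/s

25.87 kg·m/s


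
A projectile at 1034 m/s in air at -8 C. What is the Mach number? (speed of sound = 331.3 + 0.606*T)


a = 331.3 + 0.606*(-8) = 326.452 m/s
M = v/a = 1034/326.452 = 3.167

3.167


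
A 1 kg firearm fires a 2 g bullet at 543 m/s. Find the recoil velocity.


v_recoil = m_p * v_p / m_gun = 0.002 * 543 / 1 = 1.086 m/s

1.086 m/s


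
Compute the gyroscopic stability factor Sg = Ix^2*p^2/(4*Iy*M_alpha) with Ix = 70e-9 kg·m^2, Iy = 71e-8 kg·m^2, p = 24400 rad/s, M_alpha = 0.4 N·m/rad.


Sg = Ix^2 * p^2 / (4 * Iy * M_alpha) = (70e-9)^2 * 24400^2 / (4 * 71e-8 * 0.4) = 2.568

2.568


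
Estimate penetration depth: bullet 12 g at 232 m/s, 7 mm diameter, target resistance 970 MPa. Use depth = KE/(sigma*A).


A = pi*(d/2)^2 = pi*(7/2)^2 = 38.4845 mm^2
E = 0.5*m*v^2 = 0.5*0.012*232^2 = 322.944 J
depth = E/(sigma*A) = 322.944 J / (970 MPa * 38.4845 mm^2) = 322.944/(970 * 38.4845) m = 0.00865106 m ≈ 8.651 mm

8.651 mm


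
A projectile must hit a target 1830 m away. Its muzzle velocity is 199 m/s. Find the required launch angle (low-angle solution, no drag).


sin(2*theta) = R*g/v0^2 = 1830*9.81/199^2 = 0.453329, theta = arcsin(0.453329)/2 = 13.48°

13.48 degrees


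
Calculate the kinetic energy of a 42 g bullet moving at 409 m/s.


E = 0.5*m*v^2 = 0.5*0.042*409^2 = 3513 J

3513 J


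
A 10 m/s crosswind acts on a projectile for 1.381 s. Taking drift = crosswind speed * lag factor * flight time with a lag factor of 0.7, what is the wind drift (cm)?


drift = v_wind * lag * t = 10 * 0.7 * 1.381 = 9.667 m ≈ 966.7 cm

966.7 cm


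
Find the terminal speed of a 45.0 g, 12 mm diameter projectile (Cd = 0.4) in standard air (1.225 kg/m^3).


A = pi*(d/2)^2 = pi*(12/2000)^2 = 1.13097e-04 m^2
vt = sqrt(2mg/(Cd*rho*A)) = sqrt(2*0.045*9.81/(0.4 * 1.225 * 1.13097e-04)) = 126.2 m/s

126.2 m/s


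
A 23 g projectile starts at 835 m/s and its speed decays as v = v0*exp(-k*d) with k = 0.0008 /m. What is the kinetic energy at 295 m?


v = v0*exp(-k*d) = 835*exp(-0.0008*295) = 659.467 m/s
E = 0.5*m*v^2 = 0.5*0.023*659.467^2 = 5001 J

5001 J


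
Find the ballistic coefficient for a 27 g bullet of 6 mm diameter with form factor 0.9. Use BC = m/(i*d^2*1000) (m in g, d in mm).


BC = m/(i*d^2*1000) = 27/(0.9 * 6^2 * 1000) = 0.0008333

0.0008333


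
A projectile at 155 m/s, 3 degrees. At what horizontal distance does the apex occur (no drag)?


R = v0^2*sin(2*theta)/g = 155^2*sin(2*3°)/9.81 = 255.994 m
apex_dist = R/2 = 255.994/2 = 128 m

128 m


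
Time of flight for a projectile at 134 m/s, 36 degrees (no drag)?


T = 2*v0*sin(theta)/g = 2*134*sin(36°)/9.81 = 16.06 s

16.06 s


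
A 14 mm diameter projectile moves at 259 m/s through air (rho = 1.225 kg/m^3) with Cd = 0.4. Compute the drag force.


A = pi*(d/2)^2 = pi*(14/2000)^2 = 1.53938e-04 m^2
Fd = 0.5*Cd*rho*A*v^2 = 0.5*0.4*1.225*1.53938e-04*259^2 = 2.53 N

2.53 N


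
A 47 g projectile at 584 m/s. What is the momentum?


p = m*v = 0.047*584 = 27.45 kg·m/s

27.45 kg·m/s


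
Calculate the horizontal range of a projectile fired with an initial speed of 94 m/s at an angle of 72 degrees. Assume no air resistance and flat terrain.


R = v0^2 * sin(2*theta) / g = 94^2 * sin(2*72°) / 9.81 = 529.4 m

529.4 m


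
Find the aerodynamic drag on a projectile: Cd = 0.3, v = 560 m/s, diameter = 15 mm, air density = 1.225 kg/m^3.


A = pi*(d/2)^2 = pi*(15/2000)^2 = 1.76715e-04 m^2
Fd = 0.5*Cd*rho*A*v^2 = 0.5*0.3*1.225*1.76715e-04*560^2 = 10.18 N

10.18 N


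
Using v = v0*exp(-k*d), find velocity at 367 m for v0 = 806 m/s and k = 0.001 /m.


v = v0*exp(-k*d) = 806*exp(-0.001*367) = 558.4 m/s

558.4 m/s


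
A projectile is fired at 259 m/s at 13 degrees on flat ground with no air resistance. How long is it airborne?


T = 2*v0*sin(theta)/g = 2*259*sin(13°)/9.81 = 11.88 s

11.88 s


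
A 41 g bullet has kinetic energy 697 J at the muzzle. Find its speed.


v = sqrt(2*E/m) = sqrt(2*697/0.041) = 184.4 m/s

184.4 m/s


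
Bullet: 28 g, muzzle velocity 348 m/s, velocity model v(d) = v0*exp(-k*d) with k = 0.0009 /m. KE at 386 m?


v = v0*exp(-k*d) = 348*exp(-0.0009*386) = 245.87 m/s
E = 0.5*m*v^2 = 0.5*0.028*245.87^2 = 846.3 J

846.3 J


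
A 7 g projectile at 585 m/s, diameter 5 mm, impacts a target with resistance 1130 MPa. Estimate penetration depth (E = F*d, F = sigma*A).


A = pi*(d/2)^2 = pi*(5/2)^2 = 19.635 mm^2
E = 0.5*m*v^2 = 0.5*0.007*585^2 = 1197.79 J
depth = E/(sigma*A) = 1197.79 J / (1130 MPa * 19.635 mm^2) = 1197.79/(1130 * 19.635) m = 0.0539848 m ≈ 53.98 mm

53.98 mm


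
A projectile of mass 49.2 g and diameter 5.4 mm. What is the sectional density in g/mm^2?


SD = m/d^2 = 49.2/5.4^2 = 1.687 g/mm^2

1.687 g/mm^2


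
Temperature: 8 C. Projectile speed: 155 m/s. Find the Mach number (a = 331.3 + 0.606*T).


a = 331.3 + 0.606*(8) = 336.148 m/s
M = v/a = 155/336.148 = 0.4611

0.4611


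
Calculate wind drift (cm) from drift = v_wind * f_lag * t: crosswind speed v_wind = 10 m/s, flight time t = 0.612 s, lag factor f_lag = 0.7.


drift = v_wind * lag * t = 10 * 0.7 * 0.612 = 4.284 m ≈ 428.4 cm

428.4 cm


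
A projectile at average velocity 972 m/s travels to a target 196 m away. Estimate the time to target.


t = d/v = 196/972 = 0.2016 s

0.2016 s


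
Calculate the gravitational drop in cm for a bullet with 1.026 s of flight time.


drop = 0.5*g*t^2 = 0.5*9.81*1.026^2 = 5.16338 m ≈ 516.3 cm

516.3 cm


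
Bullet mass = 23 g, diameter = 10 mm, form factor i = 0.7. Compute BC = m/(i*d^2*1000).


BC = m/(i*d^2*1000) = 23/(0.7 * 10^2 * 1000) = 0.0003286

0.0003286


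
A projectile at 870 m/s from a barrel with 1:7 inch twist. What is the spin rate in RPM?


twist_m = 7*0.0254 = 0.1778 m
spin = v/twist = 870/0.1778 = 4893.138 rev/s
RPM = spin*60 = 4893.138*60 ≈ 293588 RPM

293588 RPM


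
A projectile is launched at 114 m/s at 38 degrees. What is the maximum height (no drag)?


H = (v0*sin(theta))^2 / (2g) = (114*sin(38°))^2 / (2*9.81) = 251.1 m

251.1 m


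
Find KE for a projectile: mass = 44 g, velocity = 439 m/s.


E = 0.5*m*v^2 = 0.5*0.044*439^2 = 4240 J

4240 J


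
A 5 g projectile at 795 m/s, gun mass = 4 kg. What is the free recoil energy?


v_r = m_p*v_p/m_gun = 0.005*795/4 = 0.99375 m/s, E_r = 0.5*m_gun*v_r^2 = 0.5*4*0.99375^2 = 1.975 J

1.975 J


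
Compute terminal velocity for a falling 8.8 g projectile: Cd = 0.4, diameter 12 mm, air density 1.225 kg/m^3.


A = pi*(d/2)^2 = pi*(12/2000)^2 = 1.13097e-04 m^2
vt = sqrt(2mg/(Cd*rho*A)) = sqrt(2*0.0088*9.81/(0.4 * 1.225 * 1.13097e-04)) = 55.82 m/s

55.82 m/s


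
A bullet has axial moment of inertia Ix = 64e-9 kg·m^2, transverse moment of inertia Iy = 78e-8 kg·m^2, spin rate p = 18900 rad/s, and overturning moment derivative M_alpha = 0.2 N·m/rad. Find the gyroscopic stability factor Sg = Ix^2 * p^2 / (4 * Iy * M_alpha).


Sg = Ix^2 * p^2 / (4 * Iy * M_alpha) = (64e-9)^2 * 18900^2 / (4 * 78e-8 * 0.2) = 2.345

2.345


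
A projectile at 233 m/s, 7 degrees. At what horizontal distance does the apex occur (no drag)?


R = v0^2*sin(2*theta)/g = 233^2*sin(2*7°)/9.81 = 1338.81 m
apex_dist = R/2 = 1338.81/2 = 669.4 m

669.4 m


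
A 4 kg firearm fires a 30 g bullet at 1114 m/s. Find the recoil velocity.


v_recoil = m_p * v_p / m_gun = 0.03 * 1114 / 4 = 8.355 m/s

8.355 m/s


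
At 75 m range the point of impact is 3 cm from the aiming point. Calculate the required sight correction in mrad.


1 mrad subtends 1 cm per 10 m of range, so adj = error_cm / (dist_m / 10) = 3 / (75/10) = 0.4 mrad

0.4 mrad


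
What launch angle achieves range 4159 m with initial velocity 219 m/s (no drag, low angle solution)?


sin(2*theta) = R*g/v0^2 = 4159*9.81/219^2 = 0.850687, theta = arcsin(0.850687)/2 = 29.14°

29.14 degrees


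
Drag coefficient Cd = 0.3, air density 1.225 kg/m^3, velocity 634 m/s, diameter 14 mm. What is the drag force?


A = pi*(d/2)^2 = pi*(14/2000)^2 = 1.53938e-04 m^2
Fd = 0.5*Cd*rho*A*v^2 = 0.5*0.3*1.225*1.53938e-04*634^2 = 11.37 N

11.37 N


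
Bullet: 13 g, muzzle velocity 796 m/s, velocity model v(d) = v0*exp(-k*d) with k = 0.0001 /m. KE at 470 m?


v = v0*exp(-k*d) = 796*exp(-0.0001*470) = 759.454 m/s
E = 0.5*m*v^2 = 0.5*0.013*759.454^2 = 3749 J

3749 J


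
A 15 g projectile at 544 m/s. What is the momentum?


p = m*v = 0.015*544 = 8.16 kg·m/s

8.16 kg·m/s


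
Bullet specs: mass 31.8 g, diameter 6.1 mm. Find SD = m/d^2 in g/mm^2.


SD = m/d^2 = 31.8/6.1^2 = 0.8546 g/mm^2

0.8546 g/mm^2


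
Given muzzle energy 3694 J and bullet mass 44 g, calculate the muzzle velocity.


v = sqrt(2*E/m) = sqrt(2*3694/0.044) = 409.8 m/s

409.8 m/s


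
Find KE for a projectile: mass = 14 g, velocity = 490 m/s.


E = 0.5*m*v^2 = 0.5*0.014*490^2 = 1681 J

1681 J


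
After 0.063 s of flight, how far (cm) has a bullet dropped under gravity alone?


drop = 0.5*g*t^2 = 0.5*9.81*0.063^2 = 0.0194679 m ≈ 1.947 cm

1.947 cm


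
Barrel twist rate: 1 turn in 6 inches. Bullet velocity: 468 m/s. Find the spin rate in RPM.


twist_m = 6*0.0254 = 0.1524 m
spin = v/twist = 468/0.1524 = 3070.866 rev/s
RPM = spin*60 = 3070.866*60 ≈ 184252 RPM

184252 RPM


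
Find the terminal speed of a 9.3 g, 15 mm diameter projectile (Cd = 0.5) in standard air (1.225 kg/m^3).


A = pi*(d/2)^2 = pi*(15/2000)^2 = 1.76715e-04 m^2
vt = sqrt(2mg/(Cd*rho*A)) = sqrt(2*0.0093*9.81/(0.5 * 1.225 * 1.76715e-04)) = 41.06 m/s

41.06 m/s


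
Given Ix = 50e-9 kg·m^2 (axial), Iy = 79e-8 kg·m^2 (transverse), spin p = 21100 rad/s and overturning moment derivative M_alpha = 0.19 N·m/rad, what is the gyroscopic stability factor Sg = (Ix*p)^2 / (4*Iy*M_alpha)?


Sg = Ix^2 * p^2 / (4 * Iy * M_alpha) = (50e-9)^2 * 21100^2 / (4 * 79e-8 * 0.19) = 1.854

1.854


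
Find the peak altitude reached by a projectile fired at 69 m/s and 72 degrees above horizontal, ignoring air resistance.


H = (v0*sin(theta))^2 / (2g) = (69*sin(72°))^2 / (2*9.81) = 219.5 m

219.5 m


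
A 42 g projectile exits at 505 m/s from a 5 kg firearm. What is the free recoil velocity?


v_recoil = m_p * v_p / m_gun = 0.042 * 505 / 5 = 4.242 m/s

4.242 m/s


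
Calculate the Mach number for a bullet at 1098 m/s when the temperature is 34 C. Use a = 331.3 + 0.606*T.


a = 331.3 + 0.606*(34) = 351.904 m/s
M = v/a = 1098/351.904 = 3.12

3.12


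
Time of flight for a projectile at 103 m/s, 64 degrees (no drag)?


T = 2*v0*sin(theta)/g = 2*103*sin(64°)/9.81 = 18.87 s

18.87 s


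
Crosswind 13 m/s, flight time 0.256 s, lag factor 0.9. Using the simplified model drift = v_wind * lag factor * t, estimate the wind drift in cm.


drift = v_wind * lag * t = 13 * 0.9 * 0.256 = 2.9952 m ≈ 299.5 cm

299.5 cm


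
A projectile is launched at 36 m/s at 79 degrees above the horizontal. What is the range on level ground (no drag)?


R = v0^2 * sin(2*theta) / g = 36^2 * sin(2*79°) / 9.81 = 49.49 m

49.49 m


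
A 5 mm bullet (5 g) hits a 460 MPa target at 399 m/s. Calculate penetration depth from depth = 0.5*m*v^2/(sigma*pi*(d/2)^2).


A = pi*(d/2)^2 = pi*(5/2)^2 = 19.635 mm^2
E = 0.5*m*v^2 = 0.5*0.005*399^2 = 398.002 J
depth = E/(sigma*A) = 398.002 J / (460 MPa * 19.635 mm^2) = 398.002/(460 * 19.635) m = 0.0440654 m ≈ 44.07 mm

44.07 mm


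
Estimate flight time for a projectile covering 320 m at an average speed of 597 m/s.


t = d/v = 320/597 = 0.536 s

0.536 s


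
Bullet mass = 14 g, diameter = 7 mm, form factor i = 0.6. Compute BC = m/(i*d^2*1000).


BC = m/(i*d^2*1000) = 14/(0.6 * 7^2 * 1000) = 0.0004762

0.0004762


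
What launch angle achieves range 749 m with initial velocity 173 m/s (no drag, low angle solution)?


sin(2*theta) = R*g/v0^2 = 749*9.81/173^2 = 0.245504, theta = arcsin(0.245504)/2 = 7.106°

7.106 degrees


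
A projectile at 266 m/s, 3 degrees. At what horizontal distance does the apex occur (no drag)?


R = v0^2*sin(2*theta)/g = 266^2*sin(2*3°)/9.81 = 753.926 m
apex_dist = R/2 = 753.926/2 = 377 m

377 m


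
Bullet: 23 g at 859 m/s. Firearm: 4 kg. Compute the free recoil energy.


v_r = m_p*v_p/m_gun = 0.023*859/4 = 4.93925 m/s, E_r = 0.5*m_gun*v_r^2 = 0.5*4*4.93925^2 = 48.79 J

48.79 J


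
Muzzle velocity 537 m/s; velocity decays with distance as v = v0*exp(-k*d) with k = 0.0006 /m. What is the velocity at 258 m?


v = v0*exp(-k*d) = 537*exp(-0.0006*258) = 460 m/s

460 m/s


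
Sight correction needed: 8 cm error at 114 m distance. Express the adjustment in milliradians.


1 mrad subtends 1 cm per 10 m of range, so adj = error_cm / (dist_m / 10) = 8 / (114/10) = 0.7018 mrad

0.7018 mrad


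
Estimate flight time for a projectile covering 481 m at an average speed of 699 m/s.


t = d/v = 481/699 = 0.6881 s

0.6881 s


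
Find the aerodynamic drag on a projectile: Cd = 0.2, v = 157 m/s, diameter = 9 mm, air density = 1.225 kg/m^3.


A = pi*(d/2)^2 = pi*(9/2000)^2 = 6.36173e-05 m^2
Fd = 0.5*Cd*rho*A*v^2 = 0.5*0.2*1.225*6.36173e-05*157^2 = 0.1921 N

0.1921 N


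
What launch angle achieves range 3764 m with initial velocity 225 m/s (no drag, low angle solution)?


sin(2*theta) = R*g/v0^2 = 3764*9.81/225^2 = 0.72938, theta = arcsin(0.72938)/2 = 23.42°

23.42 degrees


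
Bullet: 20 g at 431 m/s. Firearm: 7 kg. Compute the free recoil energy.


v_r = m_p*v_p/m_gun = 0.02*431/7 = 1.23143 m/s, E_r = 0.5*m_gun*v_r^2 = 0.5*7*1.23143^2 = 5.307 J

5.307 J


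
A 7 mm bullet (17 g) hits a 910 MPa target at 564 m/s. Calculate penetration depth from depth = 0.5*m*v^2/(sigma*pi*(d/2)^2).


A = pi*(d/2)^2 = pi*(7/2)^2 = 38.4845 mm^2
E = 0.5*m*v^2 = 0.5*0.017*564^2 = 2703.82 J
depth = E/(sigma*A) = 2703.82 J / (910 MPa * 38.4845 mm^2) = 2703.82/(910 * 38.4845) m = 0.0772058 m ≈ 77.21 mm

77.21 mm


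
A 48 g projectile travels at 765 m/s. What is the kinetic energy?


E = 0.5*m*v^2 = 0.5*0.048*765^2 = 14045 J

14045 J


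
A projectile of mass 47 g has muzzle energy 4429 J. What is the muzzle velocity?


v = sqrt(2*E/m) = sqrt(2*4429/0.047) = 434.1 m/s

434.1 m/s


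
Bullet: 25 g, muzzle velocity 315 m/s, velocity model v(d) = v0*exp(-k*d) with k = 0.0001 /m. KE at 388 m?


v = v0*exp(-k*d) = 315*exp(-0.0001*388) = 303.012 m/s
E = 0.5*m*v^2 = 0.5*0.025*303.012^2 = 1148 J

1148 J


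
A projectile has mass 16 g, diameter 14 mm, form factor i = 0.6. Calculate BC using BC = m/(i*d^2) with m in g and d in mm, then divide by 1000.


BC = m/(i*d^2*1000) = 16/(0.6 * 14^2 * 1000) = 0.0001361

0.0001361


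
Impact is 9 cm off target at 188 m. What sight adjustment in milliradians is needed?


1 mrad subtends 1 cm per 10 m of range, so adj = error_cm / (dist_m / 10) = 9 / (188/10) = 0.4787 mrad

0.4787 mrad


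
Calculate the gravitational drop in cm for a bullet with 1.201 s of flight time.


drop = 0.5*g*t^2 = 0.5*9.81*1.201^2 = 7.07498 m ≈ 707.5 cm

707.5 cm


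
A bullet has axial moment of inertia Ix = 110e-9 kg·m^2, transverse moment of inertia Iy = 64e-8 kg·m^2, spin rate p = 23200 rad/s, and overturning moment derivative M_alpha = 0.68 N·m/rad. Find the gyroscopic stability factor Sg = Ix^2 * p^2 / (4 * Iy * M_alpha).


Sg = Ix^2 * p^2 / (4 * Iy * M_alpha) = (110e-9)^2 * 23200^2 / (4 * 64e-8 * 0.68) = 3.741

3.741


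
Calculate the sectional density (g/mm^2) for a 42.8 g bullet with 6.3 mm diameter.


SD = m/d^2 = 42.8/6.3^2 = 1.078 g/mm^2

1.078 g/mm^2


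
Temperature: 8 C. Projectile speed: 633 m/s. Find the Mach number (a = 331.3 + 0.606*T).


a = 331.3 + 0.606*(8) = 336.148 m/s
M = v/a = 633/336.148 = 1.883

1.883


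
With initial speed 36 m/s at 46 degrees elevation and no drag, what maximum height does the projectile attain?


H = (v0*sin(theta))^2 / (2g) = (36*sin(46°))^2 / (2*9.81) = 34.18 m

34.18 m


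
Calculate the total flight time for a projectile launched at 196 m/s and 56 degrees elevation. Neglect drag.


T = 2*v0*sin(theta)/g = 2*196*sin(56°)/9.81 = 33.13 s

33.13 s


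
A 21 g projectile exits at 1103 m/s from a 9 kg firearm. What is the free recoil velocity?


v_recoil = m_p * v_p / m_gun = 0.021 * 1103 / 9 = 2.574 m/s

2.574 m/s


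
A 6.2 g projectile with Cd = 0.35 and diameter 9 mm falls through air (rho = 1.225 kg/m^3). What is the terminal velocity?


A = pi*(d/2)^2 = pi*(9/2000)^2 = 6.36173e-05 m^2
vt = sqrt(2mg/(Cd*rho*A)) = sqrt(2*0.0062*9.81/(0.35 * 1.225 * 6.36173e-05)) = 66.78 m/s

66.78 m/s


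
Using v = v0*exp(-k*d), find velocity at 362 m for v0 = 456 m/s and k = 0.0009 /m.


v = v0*exp(-k*d) = 456*exp(-0.0009*362) = 329.2 m/s

329.2 m/s


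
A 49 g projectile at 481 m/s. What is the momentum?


p = m*v = 0.049*481 = 23.57 kg·m/s

23.57 kg·m/s


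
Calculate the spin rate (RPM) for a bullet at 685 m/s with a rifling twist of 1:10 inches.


twist_m = 10*0.0254 = 0.254 m
spin = v/twist = 685/0.254 = 2696.85 rev/s
RPM = spin*60 = 2696.85*60 ≈ 161811 RPM

161811 RPM


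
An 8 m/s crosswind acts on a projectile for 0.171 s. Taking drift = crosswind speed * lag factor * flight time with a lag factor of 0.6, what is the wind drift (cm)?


drift = v_wind * lag * t = 8 * 0.6 * 0.171 = 0.8208 m ≈ 82.08 cm

82.08 cm


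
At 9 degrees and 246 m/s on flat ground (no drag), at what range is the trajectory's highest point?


R = v0^2*sin(2*theta)/g = 246^2*sin(2*9°)/9.81 = 1906.27 m
apex_dist = R/2 = 1906.27/2 = 953.1 m

953.1 m


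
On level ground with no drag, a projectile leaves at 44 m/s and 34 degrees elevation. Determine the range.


R = v0^2 * sin(2*theta) / g = 44^2 * sin(2*34°) / 9.81 = 183 m

183 m


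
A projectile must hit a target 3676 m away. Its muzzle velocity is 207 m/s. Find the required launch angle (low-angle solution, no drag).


sin(2*theta) = R*g/v0^2 = 3676*9.81/207^2 = 0.841596, theta = arcsin(0.841596)/2 = 28.65°

28.65 degrees


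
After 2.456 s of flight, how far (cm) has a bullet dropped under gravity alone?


drop = 0.5*g*t^2 = 0.5*9.81*2.456^2 = 29.5866 m ≈ 2959 cm

2959 cm


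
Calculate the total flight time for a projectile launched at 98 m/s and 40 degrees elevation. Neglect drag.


T = 2*v0*sin(theta)/g = 2*98*sin(40°)/9.81 = 12.84 s

12.84 s


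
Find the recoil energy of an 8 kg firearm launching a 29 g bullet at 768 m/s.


v_r = m_p*v_p/m_gun = 0.029*768/8 = 2.784 m/s, E_r = 0.5*m_gun*v_r^2 = 0.5*8*2.784^2 = 31 J

31 J


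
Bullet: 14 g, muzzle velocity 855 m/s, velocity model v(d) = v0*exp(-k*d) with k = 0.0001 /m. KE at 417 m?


v = v0*exp(-k*d) = 855*exp(-0.0001*417) = 820.08 m/s
E = 0.5*m*v^2 = 0.5*0.014*820.08^2 = 4708 J

4708 J


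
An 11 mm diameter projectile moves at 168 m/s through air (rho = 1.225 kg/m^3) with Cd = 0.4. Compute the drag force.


A = pi*(d/2)^2 = pi*(11/2000)^2 = 9.50332e-05 m^2
Fd = 0.5*Cd*rho*A*v^2 = 0.5*0.4*1.225*9.50332e-05*168^2 = 0.6571 N

0.6571 N


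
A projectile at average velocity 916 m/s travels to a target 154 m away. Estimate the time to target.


t = d/v = 154/916 = 0.1681 s

0.1681 s


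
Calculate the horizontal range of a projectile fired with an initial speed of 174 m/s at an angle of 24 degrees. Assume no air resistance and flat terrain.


R = v0^2 * sin(2*theta) / g = 174^2 * sin(2*24°) / 9.81 = 2294 m

2294 m


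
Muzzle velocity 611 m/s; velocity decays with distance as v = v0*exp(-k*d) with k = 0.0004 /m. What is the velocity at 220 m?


v = v0*exp(-k*d) = 611*exp(-0.0004*220) = 559.5 m/s

559.5 m/s


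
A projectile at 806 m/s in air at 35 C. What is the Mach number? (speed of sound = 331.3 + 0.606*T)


a = 331.3 + 0.606*(35) = 352.51 m/s
M = v/a = 806/352.51 = 2.286

2.286


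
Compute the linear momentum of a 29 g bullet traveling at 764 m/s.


p = m*v = 0.029*764 = 22.16 kg·m/s

22.16 kg·m/s


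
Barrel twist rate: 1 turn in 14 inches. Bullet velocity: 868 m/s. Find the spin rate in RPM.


twist_m = 14*0.0254 = 0.3556 m
spin = v/twist = 868/0.3556 = 2440.945 rev/s
RPM = spin*60 = 2440.945*60 ≈ 146457 RPM

146457 RPM


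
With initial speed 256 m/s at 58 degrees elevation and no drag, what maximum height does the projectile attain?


H = (v0*sin(theta))^2 / (2g) = (256*sin(58°))^2 / (2*9.81) = 2402 m

2402 m


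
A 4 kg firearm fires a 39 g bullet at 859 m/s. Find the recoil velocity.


v_recoil = m_p * v_p / m_gun = 0.039 * 859 / 4 = 8.375 m/s

8.375 m/s


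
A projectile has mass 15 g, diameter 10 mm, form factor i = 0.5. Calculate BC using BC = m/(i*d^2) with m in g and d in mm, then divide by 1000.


BC = m/(i*d^2*1000) = 15/(0.5 * 10^2 * 1000) = 0.0003

0.0003


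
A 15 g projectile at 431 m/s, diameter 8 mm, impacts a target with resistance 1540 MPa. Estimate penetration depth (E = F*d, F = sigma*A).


A = pi*(d/2)^2 = pi*(8/2)^2 = 50.2655 mm^2
E = 0.5*m*v^2 = 0.5*0.015*431^2 = 1393.21 J
depth = E/(sigma*A) = 1393.21 J / (1540 MPa * 50.2655 mm^2) = 1393.21/(1540 * 50.2655) m = 0.017998 m ≈ 18 mm

18 mm


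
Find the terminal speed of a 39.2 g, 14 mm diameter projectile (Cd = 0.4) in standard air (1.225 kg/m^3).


A = pi*(d/2)^2 = pi*(14/2000)^2 = 1.53938e-04 m^2
vt = sqrt(2mg/(Cd*rho*A)) = sqrt(2*0.0392*9.81/(0.4 * 1.225 * 1.53938e-04)) = 101 m/s

101 m/s


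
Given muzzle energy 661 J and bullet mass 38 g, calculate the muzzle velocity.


v = sqrt(2*E/m) = sqrt(2*661/0.038) = 186.5 m/s

186.5 m/s


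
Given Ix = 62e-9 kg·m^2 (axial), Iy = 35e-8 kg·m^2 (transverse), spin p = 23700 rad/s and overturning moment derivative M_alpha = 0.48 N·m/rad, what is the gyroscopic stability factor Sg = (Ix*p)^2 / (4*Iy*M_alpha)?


Sg = Ix^2 * p^2 / (4 * Iy * M_alpha) = (62e-9)^2 * 23700^2 / (4 * 35e-8 * 0.48) = 3.213

3.213


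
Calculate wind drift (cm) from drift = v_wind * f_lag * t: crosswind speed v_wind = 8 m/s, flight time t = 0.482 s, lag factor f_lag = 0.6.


drift = v_wind * lag * t = 8 * 0.6 * 0.482 = 2.3136 m ≈ 231.4 cm

231.4 cm


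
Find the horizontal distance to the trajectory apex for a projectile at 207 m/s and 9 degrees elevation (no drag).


R = v0^2*sin(2*theta)/g = 207^2*sin(2*9°)/9.81 = 1349.75 m
apex_dist = R/2 = 1349.75/2 = 674.9 m

674.9 m


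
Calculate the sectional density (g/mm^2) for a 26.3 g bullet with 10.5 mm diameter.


SD = m/d^2 = 26.3/10.5^2 = 0.2385 g/mm^2

0.2385 g/mm^2


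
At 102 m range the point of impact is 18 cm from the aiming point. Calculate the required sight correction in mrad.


1 mrad subtends 1 cm per 10 m of range, so adj = error_cm / (dist_m / 10) = 18 / (102/10) = 1.765 mrad

1.765 mrad


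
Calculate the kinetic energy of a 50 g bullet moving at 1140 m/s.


E = 0.5*m*v^2 = 0.5*0.05*1140^2 = 32490 J

32490 J


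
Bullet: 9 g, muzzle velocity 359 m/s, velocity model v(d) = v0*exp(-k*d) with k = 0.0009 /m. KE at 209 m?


v = v0*exp(-k*d) = 359*exp(-0.0009*209) = 297.443 m/s
E = 0.5*m*v^2 = 0.5*0.009*297.443^2 = 398.1 J

398.1 J


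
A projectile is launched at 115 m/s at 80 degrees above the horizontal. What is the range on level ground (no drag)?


R = v0^2 * sin(2*theta) / g = 115^2 * sin(2*80°) / 9.81 = 461.1 m

461.1 m


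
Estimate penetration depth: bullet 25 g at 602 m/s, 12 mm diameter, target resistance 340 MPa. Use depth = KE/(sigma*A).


A = pi*(d/2)^2 = pi*(12/2)^2 = 113.097 mm^2
E = 0.5*m*v^2 = 0.5*0.025*602^2 = 4530.05 J
depth = E/(sigma*A) = 4530.05 J / (340 MPa * 113.097 mm^2) = 4530.05/(340 * 113.097) m = 0.117807 m ≈ 117.8 mm

117.8 mm


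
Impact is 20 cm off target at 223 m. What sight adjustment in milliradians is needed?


1 mrad subtends 1 cm per 10 m of range, so adj = error_cm / (dist_m / 10) = 20 / (223/10) = 0.8969 mrad

0.8969 mrad


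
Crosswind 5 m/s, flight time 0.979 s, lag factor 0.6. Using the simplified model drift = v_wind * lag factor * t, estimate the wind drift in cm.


drift = v_wind * lag * t = 5 * 0.6 * 0.979 = 2.937 m ≈ 293.7 cm

293.7 cm


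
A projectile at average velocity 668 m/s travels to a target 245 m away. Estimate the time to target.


t = d/v = 245/668 = 0.3668 s

0.3668 s


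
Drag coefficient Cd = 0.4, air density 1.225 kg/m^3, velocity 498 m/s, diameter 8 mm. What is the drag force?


A = pi*(d/2)^2 = pi*(8/2000)^2 = 5.02655e-05 m^2
Fd = 0.5*Cd*rho*A*v^2 = 0.5*0.4*1.225*5.02655e-05*498^2 = 3.054 N

3.054 N


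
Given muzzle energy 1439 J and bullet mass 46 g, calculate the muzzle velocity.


v = sqrt(2*E/m) = sqrt(2*1439/0.046) = 250.1 m/s

250.1 m/s


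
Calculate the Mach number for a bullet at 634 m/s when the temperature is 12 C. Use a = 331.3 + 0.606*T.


a = 331.3 + 0.606*(12) = 338.572 m/s
M = v/a = 634/338.572 = 1.873

1.873


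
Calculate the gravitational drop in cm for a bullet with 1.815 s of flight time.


drop = 0.5*g*t^2 = 0.5*9.81*1.815^2 = 16.1582 m ≈ 1616 cm

1616 cm


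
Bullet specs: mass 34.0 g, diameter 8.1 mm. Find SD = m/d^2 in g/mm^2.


SD = m/d^2 = 34.0/8.1^2 = 0.5182 g/mm^2

0.5182 g/mm^2


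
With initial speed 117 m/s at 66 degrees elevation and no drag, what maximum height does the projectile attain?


H = (v0*sin(theta))^2 / (2g) = (117*sin(66°))^2 / (2*9.81) = 582.3 m

582.3 m


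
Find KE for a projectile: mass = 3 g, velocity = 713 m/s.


E = 0.5*m*v^2 = 0.5*0.003*713^2 = 762.6 J

762.6 J


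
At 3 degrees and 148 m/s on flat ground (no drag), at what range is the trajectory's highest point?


R = v0^2*sin(2*theta)/g = 148^2*sin(2*3°)/9.81 = 233.394 m
apex_dist = R/2 = 233.394/2 = 116.7 m

116.7 m


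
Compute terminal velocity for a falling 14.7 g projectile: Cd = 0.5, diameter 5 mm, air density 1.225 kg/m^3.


A = pi*(d/2)^2 = pi*(5/2000)^2 = 1.96350e-05 m^2
vt = sqrt(2mg/(Cd*rho*A)) = sqrt(2*0.0147*9.81/(0.5 * 1.225 * 1.96350e-05)) = 154.9 m/s

154.9 m/s


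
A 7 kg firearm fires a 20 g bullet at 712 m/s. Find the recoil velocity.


v_recoil = m_p * v_p / m_gun = 0.02 * 712 / 7 = 2.034 m/s

2.034 m/s


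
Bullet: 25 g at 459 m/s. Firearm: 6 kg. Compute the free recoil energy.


v_r = m_p*v_p/m_gun = 0.025*459/6 = 1.9125 m/s, E_r = 0.5*m_gun*v_r^2 = 0.5*6*1.9125^2 = 10.97 J

10.97 J


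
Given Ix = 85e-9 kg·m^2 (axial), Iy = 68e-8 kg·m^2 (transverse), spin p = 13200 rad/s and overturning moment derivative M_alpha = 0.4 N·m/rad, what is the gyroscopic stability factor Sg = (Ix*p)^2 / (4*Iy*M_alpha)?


Sg = Ix^2 * p^2 / (4 * Iy * M_alpha) = (85e-9)^2 * 13200^2 / (4 * 68e-8 * 0.4) = 1.157

1.157


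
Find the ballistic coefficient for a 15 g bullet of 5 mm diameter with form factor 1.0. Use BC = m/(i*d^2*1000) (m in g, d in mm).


BC = m/(i*d^2*1000) = 15/(1.0 * 5^2 * 1000) = 0.0006

0.0006


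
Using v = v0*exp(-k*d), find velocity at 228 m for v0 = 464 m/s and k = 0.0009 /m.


v = v0*exp(-k*d) = 464*exp(-0.0009*228) = 377.9 m/s

377.9 m/s


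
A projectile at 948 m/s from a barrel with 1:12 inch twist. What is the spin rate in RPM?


twist_m = 12*0.0254 = 0.3048 m
spin = v/twist = 948/0.3048 = 3110.236 rev/s
RPM = spin*60 = 3110.236*60 ≈ 186614 RPM

186614 RPM


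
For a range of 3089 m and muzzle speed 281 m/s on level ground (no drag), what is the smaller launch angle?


sin(2*theta) = R*g/v0^2 = 3089*9.81/281^2 = 0.383773, theta = arcsin(0.383773)/2 = 11.28°

11.28 degrees


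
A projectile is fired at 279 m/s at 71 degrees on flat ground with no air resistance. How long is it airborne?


T = 2*v0*sin(theta)/g = 2*279*sin(71°)/9.81 = 53.78 s

53.78 s


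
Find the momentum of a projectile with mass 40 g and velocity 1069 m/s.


p = m*v = 0.04*1069 = 42.76 kg·m/s

42.76 kg·m/s


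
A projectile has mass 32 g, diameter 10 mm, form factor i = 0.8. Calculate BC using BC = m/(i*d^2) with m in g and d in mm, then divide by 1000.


BC = m/(i*d^2*1000) = 32/(0.8 * 10^2 * 1000) = 0.0004

0.0004


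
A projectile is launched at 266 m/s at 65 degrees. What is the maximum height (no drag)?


H = (v0*sin(theta))^2 / (2g) = (266*sin(65°))^2 / (2*9.81) = 2962 m

2962 m


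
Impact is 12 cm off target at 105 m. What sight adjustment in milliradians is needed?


1 mrad subtends 1 cm per 10 m of range, so adj = error_cm / (dist_m / 10) = 12 / (105/10) = 1.143 mrad

1.143 mrad


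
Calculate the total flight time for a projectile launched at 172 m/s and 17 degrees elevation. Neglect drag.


T = 2*v0*sin(theta)/g = 2*172*sin(17°)/9.81 = 10.25 s

10.25 s


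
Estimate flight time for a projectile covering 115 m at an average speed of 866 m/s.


t = d/v = 115/866 = 0.1328 s

0.1328 s


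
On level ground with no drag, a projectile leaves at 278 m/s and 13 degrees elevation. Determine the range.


R = v0^2 * sin(2*theta) / g = 278^2 * sin(2*13°) / 9.81 = 3454 m

3454 m


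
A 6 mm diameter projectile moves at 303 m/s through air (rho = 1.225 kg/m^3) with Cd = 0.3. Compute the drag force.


A = pi*(d/2)^2 = pi*(6/2000)^2 = 2.82743e-05 m^2
Fd = 0.5*Cd*rho*A*v^2 = 0.5*0.3*1.225*2.82743e-05*303^2 = 0.477 N

0.477 N


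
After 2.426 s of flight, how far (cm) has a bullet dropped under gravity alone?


drop = 0.5*g*t^2 = 0.5*9.81*2.426^2 = 28.8683 m ≈ 2887 cm

2887 cm


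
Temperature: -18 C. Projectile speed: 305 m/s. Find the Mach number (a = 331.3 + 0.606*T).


a = 331.3 + 0.606*(-18) = 320.392 m/s
M = v/a = 305/320.392 = 0.952

0.952


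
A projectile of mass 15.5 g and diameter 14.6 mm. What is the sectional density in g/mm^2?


SD = m/d^2 = 15.5/14.6^2 = 0.07272 g/mm^2

0.07272 g/mm^2


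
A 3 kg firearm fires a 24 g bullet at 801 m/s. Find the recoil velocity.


v_recoil = m_p * v_p / m_gun = 0.024 * 801 / 3 = 6.408 m/s

6.408 m/s


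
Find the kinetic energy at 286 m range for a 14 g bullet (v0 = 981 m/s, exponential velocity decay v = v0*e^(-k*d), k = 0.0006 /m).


v = v0*exp(-k*d) = 981*exp(-0.0006*286) = 826.312 m/s
E = 0.5*m*v^2 = 0.5*0.014*826.312^2 = 4780 J

4780 J


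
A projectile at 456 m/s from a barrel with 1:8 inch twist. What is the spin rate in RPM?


twist_m = 8*0.0254 = 0.2032 m
spin = v/twist = 456/0.2032 = 2244.094 rev/s
RPM = spin*60 = 2244.094*60 ≈ 134646 RPM

134646 RPM


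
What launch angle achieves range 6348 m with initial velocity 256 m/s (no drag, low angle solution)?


sin(2*theta) = R*g/v0^2 = 6348*9.81/256^2 = 0.950224, theta = arcsin(0.950224)/2 = 35.92°

35.92 degrees
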